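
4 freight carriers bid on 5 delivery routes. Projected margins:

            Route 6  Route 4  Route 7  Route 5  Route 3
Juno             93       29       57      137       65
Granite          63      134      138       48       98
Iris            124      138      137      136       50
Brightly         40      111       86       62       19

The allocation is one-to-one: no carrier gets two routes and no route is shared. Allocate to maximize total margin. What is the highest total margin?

Optimal: Juno→Route 5 ($137k), Granite→Route 7 ($138k), Iris→Route 6 ($124k), Brightly→Route 4 ($111k) — total 137+138+124+111 = $510k.
Column-greedy (each route in turn goes to its best remaining carrier) gives $481k, worse by 29.
Next-best assignment: Juno→Route 5, Granite→Route 3, Iris→Route 7, Brightly→Route 4 = $483k.
Swapping Juno↔Iris (Juno→Route 6 $93k, Iris→Route 5 $136k) loses 32.
Checked against all permutations: $510k is optimal.

Maximum total: $510k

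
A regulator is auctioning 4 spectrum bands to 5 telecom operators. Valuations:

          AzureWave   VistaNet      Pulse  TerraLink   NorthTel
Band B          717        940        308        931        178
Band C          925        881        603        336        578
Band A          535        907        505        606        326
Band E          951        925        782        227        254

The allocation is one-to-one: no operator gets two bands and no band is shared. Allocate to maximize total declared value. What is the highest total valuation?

Optimal: TerraLink→Band B ($931M), AzureWave→Band C ($925M), VistaNet→Band A ($907M), Pulse→Band E ($782M) — total 931+925+907+782 = $3545M.
Next-best assignment: TerraLink→Band B, Pulse→Band C, VistaNet→Band A, AzureWave→Band E = $3392M.
Checked against all permutations: $3545M is optimal.

Maximum total: $3545M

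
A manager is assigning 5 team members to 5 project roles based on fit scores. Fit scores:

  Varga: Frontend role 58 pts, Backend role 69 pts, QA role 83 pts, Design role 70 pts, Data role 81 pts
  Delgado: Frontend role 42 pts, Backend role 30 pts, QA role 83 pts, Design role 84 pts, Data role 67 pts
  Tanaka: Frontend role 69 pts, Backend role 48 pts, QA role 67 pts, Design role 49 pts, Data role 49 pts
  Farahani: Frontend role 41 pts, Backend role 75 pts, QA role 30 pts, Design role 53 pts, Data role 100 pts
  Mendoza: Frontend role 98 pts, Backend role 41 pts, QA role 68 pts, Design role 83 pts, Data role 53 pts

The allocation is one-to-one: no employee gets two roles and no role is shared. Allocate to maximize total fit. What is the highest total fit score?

Maximum total: 418 pts

This is the linear assignment problem.
Optimal: Varga→Backend role (69 pts), Delgado→Design role (84 pts), Tanaka→QA role (67 pts), Farahani→Data role (100 pts), Mendoza→Frontend role (98 pts) — total 69+84+67+100+98 = 418 pts.
Column-greedy (each role in turn goes to its best remaining employee) gives 389 pts, worse by 29.
Swapping Varga↔Delgado (Varga→Design role 70 pts, Delgado→Backend role 30 pts) loses 53.
No other one-to-one assignment exceeds 418 pts.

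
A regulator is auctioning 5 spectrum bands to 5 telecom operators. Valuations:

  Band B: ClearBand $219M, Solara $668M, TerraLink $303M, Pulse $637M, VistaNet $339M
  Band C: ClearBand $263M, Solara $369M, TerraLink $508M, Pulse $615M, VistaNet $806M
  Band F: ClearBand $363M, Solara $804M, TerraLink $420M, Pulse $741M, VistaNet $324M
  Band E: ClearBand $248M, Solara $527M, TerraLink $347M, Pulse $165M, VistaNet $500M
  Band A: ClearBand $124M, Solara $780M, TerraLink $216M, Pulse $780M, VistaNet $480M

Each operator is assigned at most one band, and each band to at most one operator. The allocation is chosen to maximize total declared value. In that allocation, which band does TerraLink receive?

TerraLink receives Band E.

Optimal: ClearBand→Band F ($363M), Solara→Band B ($668M), TerraLink→Band E ($347M), Pulse→Band A ($780M), VistaNet→Band C ($806M) — total 363+668+347+780+806 = $2964M.
Column-greedy (each band in turn goes to its best remaining operator) gives $2686M, worse by 278.
Next-best assignment: ClearBand→Band B, Solara→Band F, TerraLink→Band E, Pulse→Band A, VistaNet→Band C = $2956M.
Swapping Pulse↔Solara (Pulse→Band B $637M, Solara→Band A $780M) loses 31.
TerraLink's own top band is Band C ($508M), but forcing TerraLink→Band C and reassigning the rest optimally gives only $2819M — worse by 145.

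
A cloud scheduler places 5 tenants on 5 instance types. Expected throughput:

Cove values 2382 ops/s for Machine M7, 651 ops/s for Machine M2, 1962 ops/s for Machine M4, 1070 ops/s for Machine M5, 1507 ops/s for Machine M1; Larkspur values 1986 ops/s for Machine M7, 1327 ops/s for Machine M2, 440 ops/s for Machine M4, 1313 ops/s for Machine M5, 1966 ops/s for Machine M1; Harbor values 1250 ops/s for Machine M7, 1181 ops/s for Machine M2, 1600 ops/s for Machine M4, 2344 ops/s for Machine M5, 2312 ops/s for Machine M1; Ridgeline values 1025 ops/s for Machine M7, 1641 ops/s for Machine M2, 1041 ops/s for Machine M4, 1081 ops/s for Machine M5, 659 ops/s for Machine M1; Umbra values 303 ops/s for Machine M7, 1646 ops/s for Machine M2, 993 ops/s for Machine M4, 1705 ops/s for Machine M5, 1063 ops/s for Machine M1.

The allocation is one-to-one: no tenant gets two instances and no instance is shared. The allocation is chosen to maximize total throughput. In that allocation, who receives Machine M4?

This is a one-to-one assignment (maximum-weight bipartite matching).
Optimal: Cove→Machine M4 (1962 ops/s), Larkspur→Machine M7 (1986 ops/s), Harbor→Machine M1 (2312 ops/s), Ridgeline→Machine M2 (1641 ops/s), Umbra→Machine M5 (1705 ops/s) — total 1962+1986+2312+1641+1705 = 9606 ops/s.
Max-entry greedy (repeatedly take the single best remaining cell) gives 9379 ops/s, worse by 227.
Cove's own top instance is Machine M7 (2382 ops/s), but forcing Cove→Machine M7 and reassigning the rest optimally gives only 9379 ops/s — worse by 227.

Cove receives Machine M4.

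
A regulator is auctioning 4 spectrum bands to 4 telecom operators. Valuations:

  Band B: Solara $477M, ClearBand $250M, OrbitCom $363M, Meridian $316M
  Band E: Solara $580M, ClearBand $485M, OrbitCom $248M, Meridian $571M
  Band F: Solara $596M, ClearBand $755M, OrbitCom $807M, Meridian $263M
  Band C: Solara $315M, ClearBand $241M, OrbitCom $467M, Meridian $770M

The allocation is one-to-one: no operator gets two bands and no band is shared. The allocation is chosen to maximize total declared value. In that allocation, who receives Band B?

Solara receives Band B.

This is the linear assignment problem.
Optimal: Solara→Band B ($477M), ClearBand→Band E ($485M), OrbitCom→Band F ($807M), Meridian→Band C ($770M) — total 477+485+807+770 = $2539M.
Max-entry greedy (repeatedly take the single best remaining cell) gives $2407M, worse by 132.
Next-best assignment: Solara→Band E, ClearBand→Band F, OrbitCom→Band B, Meridian→Band C = $2468M.
Swapping ClearBand↔Solara (ClearBand→Band B $250M, Solara→Band E $580M) loses 132.
Solara's own top band is Band F ($596M), but forcing Solara→Band F and reassigning the rest optimally gives only $2214M — worse by 325.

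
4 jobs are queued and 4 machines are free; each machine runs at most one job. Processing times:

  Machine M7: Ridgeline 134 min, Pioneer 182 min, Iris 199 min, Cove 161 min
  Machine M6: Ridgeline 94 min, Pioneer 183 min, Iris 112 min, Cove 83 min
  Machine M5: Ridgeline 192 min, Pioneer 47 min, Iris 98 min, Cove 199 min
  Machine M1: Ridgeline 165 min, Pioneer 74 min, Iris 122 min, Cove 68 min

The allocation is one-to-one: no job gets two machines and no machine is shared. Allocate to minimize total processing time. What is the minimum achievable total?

Minimum total: 361 min

This is a one-to-one assignment (minimum-cost bipartite matching).
Optimal: Ridgeline→Machine M7 (134 min), Pioneer→Machine M5 (47 min), Iris→Machine M6 (112 min), Cove→Machine M1 (68 min) — total 134+47+112+68 = 361 min.
No other one-to-one assignment undercuts 361 min.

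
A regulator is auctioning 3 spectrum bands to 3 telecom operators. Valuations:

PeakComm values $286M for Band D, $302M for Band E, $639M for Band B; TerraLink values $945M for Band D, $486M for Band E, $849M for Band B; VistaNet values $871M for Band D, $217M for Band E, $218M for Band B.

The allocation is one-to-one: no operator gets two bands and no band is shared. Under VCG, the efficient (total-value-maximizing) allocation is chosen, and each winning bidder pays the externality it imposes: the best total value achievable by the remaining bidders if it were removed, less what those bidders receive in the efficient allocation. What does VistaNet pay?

Efficient allocation: PeakComm→Band E ($302M), TerraLink→Band B ($849M), VistaNet→Band D ($871M); total welfare W = $2022M.
VistaNet receives Band D at value $871M, so the others get W − 871 = $1151M.
Without VistaNet: best allocation of the remaining 2 bidders over all 3 bands is PeakComm→Band B ($639M), TerraLink→Band D ($945M), total $1584M.
VCG payment = (others' best without VistaNet) − (others' welfare with VistaNet) = 1584 − 1151 = $433M.

VistaNet pays $433M.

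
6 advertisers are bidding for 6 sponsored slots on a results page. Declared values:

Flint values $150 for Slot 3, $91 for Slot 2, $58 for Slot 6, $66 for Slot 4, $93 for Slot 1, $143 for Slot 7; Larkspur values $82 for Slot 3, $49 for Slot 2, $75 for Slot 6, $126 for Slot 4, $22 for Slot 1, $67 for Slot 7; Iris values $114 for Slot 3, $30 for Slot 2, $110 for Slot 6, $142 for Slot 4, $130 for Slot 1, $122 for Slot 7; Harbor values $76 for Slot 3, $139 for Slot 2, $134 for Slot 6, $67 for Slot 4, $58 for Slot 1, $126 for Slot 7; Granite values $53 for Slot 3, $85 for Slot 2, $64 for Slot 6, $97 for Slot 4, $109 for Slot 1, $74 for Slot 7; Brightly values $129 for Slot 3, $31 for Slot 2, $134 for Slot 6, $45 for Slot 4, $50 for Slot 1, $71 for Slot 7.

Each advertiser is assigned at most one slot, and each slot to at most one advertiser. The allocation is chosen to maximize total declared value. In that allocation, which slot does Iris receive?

This is the linear assignment problem.
Optimal: Flint→Slot 3 ($150), Larkspur→Slot 4 ($126), Iris→Slot 7 ($122), Harbor→Slot 2 ($139), Granite→Slot 1 ($109), Brightly→Slot 6 ($134) — total 150+126+122+139+109+134 = $780.
Column-greedy (each slot in turn goes to its best remaining advertiser) gives $741, worse by 39.
Next-best assignment: Flint→Slot 7, Larkspur→Slot 4, Iris→Slot 3, Harbor→Slot 2, Granite→Slot 1, Brightly→Slot 6 = $765.
Iris's own top slot is Slot 4 ($142), but forcing Iris→Slot 4 and reassigning the rest optimally gives only $749 — worse by 31.

Iris receives Slot 7.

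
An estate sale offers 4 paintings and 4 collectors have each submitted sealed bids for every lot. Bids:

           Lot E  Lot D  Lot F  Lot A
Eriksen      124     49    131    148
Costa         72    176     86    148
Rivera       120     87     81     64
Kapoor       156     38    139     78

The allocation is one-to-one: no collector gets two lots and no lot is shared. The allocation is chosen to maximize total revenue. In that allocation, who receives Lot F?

Optimal: Eriksen→Lot A ($148), Costa→Lot D ($176), Rivera→Lot E ($120), Kapoor→Lot F ($139) — total 148+176+120+139 = $583.
Swapping Rivera↔Costa (Rivera→Lot D $87, Costa→Lot E $72) loses 137.
Checked against all permutations: $583 is optimal.
Kapoor's own top lot is Lot E ($156), but forcing Kapoor→Lot E and reassigning the rest optimally gives only $561 — worse by 22.

Kapoor receives Lot F.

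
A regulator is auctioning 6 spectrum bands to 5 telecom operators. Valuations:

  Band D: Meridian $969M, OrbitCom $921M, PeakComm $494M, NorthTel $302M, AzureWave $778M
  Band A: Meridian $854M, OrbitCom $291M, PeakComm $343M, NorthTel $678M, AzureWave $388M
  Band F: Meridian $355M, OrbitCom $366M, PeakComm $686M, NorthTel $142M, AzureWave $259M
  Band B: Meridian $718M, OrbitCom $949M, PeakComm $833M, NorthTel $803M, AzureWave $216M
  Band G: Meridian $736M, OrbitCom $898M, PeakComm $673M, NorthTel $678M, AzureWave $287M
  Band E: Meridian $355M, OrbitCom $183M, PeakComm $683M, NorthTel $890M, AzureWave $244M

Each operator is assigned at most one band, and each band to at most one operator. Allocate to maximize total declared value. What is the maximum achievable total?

Optimal: Meridian→Band A ($854M), OrbitCom→Band G ($898M), PeakComm→Band B ($833M), NorthTel→Band E ($890M), AzureWave→Band D ($778M) — total 854+898+833+890+778 = $4253M.
Row-greedy (each operator in turn takes its best remaining band) gives $3882M, worse by 371.
Next-best assignment: Meridian→Band A, OrbitCom→Band B, PeakComm→Band F, NorthTel→Band E, AzureWave→Band D = $4157M.
Every other assignment is strictly worse.

Maximum total: $4253M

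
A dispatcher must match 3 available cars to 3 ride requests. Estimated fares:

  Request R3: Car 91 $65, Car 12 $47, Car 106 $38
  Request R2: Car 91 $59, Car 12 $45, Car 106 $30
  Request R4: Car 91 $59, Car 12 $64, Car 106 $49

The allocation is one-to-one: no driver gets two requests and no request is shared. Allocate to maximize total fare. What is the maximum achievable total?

Optimal: Car 91→Request R2 ($59), Car 12→Request R4 ($64), Car 106→Request R3 ($38) — total 59+64+38 = $161.
Max-entry greedy (repeatedly take the single best remaining cell) gives $159, worse by 2.

Max total: $161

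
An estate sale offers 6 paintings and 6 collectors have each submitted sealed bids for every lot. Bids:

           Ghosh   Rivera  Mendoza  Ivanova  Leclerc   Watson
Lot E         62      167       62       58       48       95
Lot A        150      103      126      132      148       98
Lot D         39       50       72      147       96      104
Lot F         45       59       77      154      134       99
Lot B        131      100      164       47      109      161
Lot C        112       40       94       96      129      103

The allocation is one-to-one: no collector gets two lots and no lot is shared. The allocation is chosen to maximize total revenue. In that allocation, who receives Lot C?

Leclerc receives Lot C.

Optimal: Ghosh→Lot A ($150), Rivera→Lot E ($167), Mendoza→Lot B ($164), Ivanova→Lot F ($154), Leclerc→Lot C ($129), Watson→Lot D ($104) — total 150+167+164+154+129+104 = $868.
Next-best assignment: Ghosh→Lot A, Rivera→Lot E, Mendoza→Lot B, Ivanova→Lot D, Leclerc→Lot F, Watson→Lot C = $865.
No other one-to-one assignment exceeds $868.
Leclerc's own top lot is Lot A ($148), but forcing Leclerc→Lot A and reassigning the rest optimally gives only $849 — worse by 19.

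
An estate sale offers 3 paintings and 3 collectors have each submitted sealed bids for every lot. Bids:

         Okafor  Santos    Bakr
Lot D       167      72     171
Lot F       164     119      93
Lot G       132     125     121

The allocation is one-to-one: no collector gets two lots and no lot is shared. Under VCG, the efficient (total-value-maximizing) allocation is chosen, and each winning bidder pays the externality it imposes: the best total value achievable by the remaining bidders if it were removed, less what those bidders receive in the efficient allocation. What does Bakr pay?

Bakr pays $3.

Efficient allocation: Okafor→Lot F ($164), Santos→Lot G ($125), Bakr→Lot D ($171); total welfare W = $460.
Bakr receives Lot D at value $171, so the others get W − 171 = $289.
Without Bakr: best allocation of the remaining 2 bidders over all 3 lots is Okafor→Lot D ($167), Santos→Lot G ($125), total $292.
VCG payment = (others' best without Bakr) − (others' welfare with Bakr) = 292 − 289 = $3.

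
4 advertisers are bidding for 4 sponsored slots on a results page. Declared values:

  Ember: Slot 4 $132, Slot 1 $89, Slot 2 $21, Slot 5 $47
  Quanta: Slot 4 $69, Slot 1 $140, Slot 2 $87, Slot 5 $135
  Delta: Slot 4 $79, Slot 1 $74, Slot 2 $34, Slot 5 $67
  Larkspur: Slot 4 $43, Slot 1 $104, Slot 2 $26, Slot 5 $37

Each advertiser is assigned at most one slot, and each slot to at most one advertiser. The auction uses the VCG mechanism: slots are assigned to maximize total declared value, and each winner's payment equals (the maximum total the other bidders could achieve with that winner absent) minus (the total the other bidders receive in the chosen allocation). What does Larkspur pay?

Larkspur pays $40.

Efficient allocation: Ember→Slot 4 ($132), Quanta→Slot 5 ($135), Delta→Slot 2 ($34), Larkspur→Slot 1 ($104); total welfare W = $405.
Larkspur receives Slot 1 at value $104, so the others get W − 104 = $301.
Without Larkspur: best allocation of the remaining 3 bidders over all 4 slots is Ember→Slot 4 ($132), Quanta→Slot 5 ($135), Delta→Slot 1 ($74), total $341.
VCG payment = (others' best without Larkspur) − (others' welfare with Larkspur) = 341 − 301 = $40.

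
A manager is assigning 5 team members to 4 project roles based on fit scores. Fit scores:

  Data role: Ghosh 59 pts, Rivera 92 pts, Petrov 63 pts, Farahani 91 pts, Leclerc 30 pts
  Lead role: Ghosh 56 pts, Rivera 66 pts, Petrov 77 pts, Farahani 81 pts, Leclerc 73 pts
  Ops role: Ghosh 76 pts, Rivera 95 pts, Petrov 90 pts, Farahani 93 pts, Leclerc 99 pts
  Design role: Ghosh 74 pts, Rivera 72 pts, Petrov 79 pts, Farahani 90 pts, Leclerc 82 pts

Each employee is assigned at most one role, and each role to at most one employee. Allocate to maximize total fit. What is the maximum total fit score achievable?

Optimal: Rivera→Data role (92 pts), Petrov→Lead role (77 pts), Leclerc→Ops role (99 pts), Farahani→Design role (90 pts) — total 92+77+99+90 = 358 pts.
Row-greedy (each employee in turn takes its best remaining role) gives 328 pts, worse by 30.
Next-best assignment: Rivera→Data role, Farahani→Lead role, Leclerc→Ops role, Petrov→Design role = 351 pts.
No other one-to-one assignment exceeds 358 pts.

Maximum total: 358 pts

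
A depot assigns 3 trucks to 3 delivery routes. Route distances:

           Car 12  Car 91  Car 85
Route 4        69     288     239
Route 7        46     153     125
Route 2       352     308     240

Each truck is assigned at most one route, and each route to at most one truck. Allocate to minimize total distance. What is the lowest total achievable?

Optimal: Car 12→Route 4 (69 km), Car 91→Route 7 (153 km), Car 85→Route 2 (240 km) — total 69+153+240 = 462 km.
Column-greedy (each route in turn goes to its cheapest remaining truck) gives 502 km, worse by 40.
Swapping Car 85↔Car 12 (Car 85→Route 4 239 km, Car 12→Route 2 352 km) adds 282.
Checked against all permutations: 462 km is optimal.

Minimum total: 462 km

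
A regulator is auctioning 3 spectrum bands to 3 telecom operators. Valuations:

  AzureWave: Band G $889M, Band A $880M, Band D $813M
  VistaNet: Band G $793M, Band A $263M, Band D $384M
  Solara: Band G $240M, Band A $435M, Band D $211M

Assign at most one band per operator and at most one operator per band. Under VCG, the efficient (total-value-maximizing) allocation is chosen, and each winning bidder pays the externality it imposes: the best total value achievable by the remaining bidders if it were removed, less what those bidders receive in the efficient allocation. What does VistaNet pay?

Efficient allocation: AzureWave→Band D ($813M), VistaNet→Band G ($793M), Solara→Band A ($435M); total welfare W = $2041M.
VistaNet receives Band G at value $793M, so the others get W − 793 = $1248M.
Without VistaNet: best allocation of the remaining 2 bidders over all 3 bands is AzureWave→Band G ($889M), Solara→Band A ($435M), total $1324M.
VCG payment = (others' best without VistaNet) − (others' welfare with VistaNet) = 1324 − 1248 = $76M.

VistaNet pays $76M.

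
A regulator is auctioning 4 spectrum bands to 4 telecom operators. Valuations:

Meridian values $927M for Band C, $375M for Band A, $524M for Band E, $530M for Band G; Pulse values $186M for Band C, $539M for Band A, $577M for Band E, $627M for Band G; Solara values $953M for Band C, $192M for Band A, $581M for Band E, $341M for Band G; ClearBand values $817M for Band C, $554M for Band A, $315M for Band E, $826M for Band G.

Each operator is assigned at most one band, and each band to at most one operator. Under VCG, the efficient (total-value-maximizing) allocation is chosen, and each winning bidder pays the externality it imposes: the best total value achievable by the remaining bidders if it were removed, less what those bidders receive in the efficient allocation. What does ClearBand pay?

Efficient allocation: Meridian→Band C ($927M), Pulse→Band A ($539M), Solara→Band E ($581M), ClearBand→Band G ($826M); total welfare W = $2873M.
ClearBand receives Band G at value $826M, so the others get W − 826 = $2047M.
Without ClearBand: best allocation of the remaining 3 bidders over all 4 bands is Meridian→Band C ($927M), Pulse→Band G ($627M), Solara→Band E ($581M), total $2135M.
VCG payment = (others' best without ClearBand) − (others' welfare with ClearBand) = 2135 − 2047 = $88M.

ClearBand pays $88M.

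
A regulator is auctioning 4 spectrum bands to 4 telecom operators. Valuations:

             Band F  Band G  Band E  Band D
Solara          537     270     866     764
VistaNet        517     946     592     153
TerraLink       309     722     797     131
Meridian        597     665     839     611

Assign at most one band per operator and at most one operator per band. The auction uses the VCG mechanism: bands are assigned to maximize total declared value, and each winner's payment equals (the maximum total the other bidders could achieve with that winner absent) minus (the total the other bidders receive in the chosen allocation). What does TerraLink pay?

Efficient allocation: Solara→Band D ($764M), VistaNet→Band G ($946M), TerraLink→Band E ($797M), Meridian→Band F ($597M); total welfare W = $3104M.
TerraLink receives Band E at value $797M, so the others get W − 797 = $2307M.
Without TerraLink: best allocation of the remaining 3 bidders over all 4 bands is Solara→Band D ($764M), VistaNet→Band G ($946M), Meridian→Band E ($839M), total $2549M.
VCG payment = (others' best without TerraLink) − (others' welfare with TerraLink) = 2549 − 2307 = $242M.

TerraLink pays $242M.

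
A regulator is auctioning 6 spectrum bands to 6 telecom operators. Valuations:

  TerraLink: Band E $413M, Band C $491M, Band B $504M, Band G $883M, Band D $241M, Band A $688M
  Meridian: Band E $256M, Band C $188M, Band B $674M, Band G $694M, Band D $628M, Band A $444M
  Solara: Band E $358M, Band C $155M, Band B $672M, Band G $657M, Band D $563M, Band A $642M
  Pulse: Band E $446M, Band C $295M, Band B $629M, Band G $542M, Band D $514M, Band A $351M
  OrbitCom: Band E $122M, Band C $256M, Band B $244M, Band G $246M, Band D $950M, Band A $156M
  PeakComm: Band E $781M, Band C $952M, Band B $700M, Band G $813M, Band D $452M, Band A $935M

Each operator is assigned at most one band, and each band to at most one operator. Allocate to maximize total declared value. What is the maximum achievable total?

Optimal: TerraLink→Band G ($883M), Meridian→Band B ($674M), Solara→Band A ($642M), Pulse→Band E ($446M), OrbitCom→Band D ($950M), PeakComm→Band C ($952M) — total 883+674+642+446+950+952 = $4547M.
Column-greedy (each band in turn goes to its best remaining operator) gives $3904M, worse by 643.
No other one-to-one assignment exceeds $4547M.

Maximum total: $4547M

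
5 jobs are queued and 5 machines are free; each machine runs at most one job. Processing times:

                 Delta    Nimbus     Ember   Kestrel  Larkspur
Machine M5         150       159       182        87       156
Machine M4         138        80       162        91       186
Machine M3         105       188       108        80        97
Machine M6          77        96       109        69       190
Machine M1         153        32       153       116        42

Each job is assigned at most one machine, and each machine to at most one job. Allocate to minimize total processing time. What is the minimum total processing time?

Optimal: Delta→Machine M6 (77 min), Nimbus→Machine M4 (80 min), Ember→Machine M3 (108 min), Kestrel→Machine M5 (87 min), Larkspur→Machine M1 (42 min) — total 77+80+108+87+42 = 394 min.
Column-greedy (each machine in turn goes to its cheapest remaining job) gives 494 min, worse by 100.
Every other assignment is strictly worse.

Minimum total: 394 min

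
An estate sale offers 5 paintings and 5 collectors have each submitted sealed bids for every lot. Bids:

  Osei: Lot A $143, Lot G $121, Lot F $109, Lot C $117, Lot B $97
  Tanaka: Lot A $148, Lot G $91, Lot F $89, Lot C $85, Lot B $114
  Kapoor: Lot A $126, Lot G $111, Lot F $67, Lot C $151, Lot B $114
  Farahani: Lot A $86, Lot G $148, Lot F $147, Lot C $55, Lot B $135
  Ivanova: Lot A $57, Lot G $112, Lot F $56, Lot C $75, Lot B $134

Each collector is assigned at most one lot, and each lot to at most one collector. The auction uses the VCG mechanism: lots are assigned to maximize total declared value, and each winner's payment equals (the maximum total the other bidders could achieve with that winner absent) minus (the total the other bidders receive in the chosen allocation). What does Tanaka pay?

Efficient allocation: Osei→Lot G ($121), Tanaka→Lot A ($148), Kapoor→Lot C ($151), Farahani→Lot F ($147), Ivanova→Lot B ($134); total welfare W = $701.
Tanaka receives Lot A at value $148, so the others get W − 148 = $553.
Without Tanaka: best allocation of the remaining 4 bidders over all 5 lots is Osei→Lot A ($143), Kapoor→Lot C ($151), Farahani→Lot G ($148), Ivanova→Lot B ($134), total $576.
VCG payment = (others' best without Tanaka) − (others' welfare with Tanaka) = 576 − 553 = $23.

Tanaka pays $23.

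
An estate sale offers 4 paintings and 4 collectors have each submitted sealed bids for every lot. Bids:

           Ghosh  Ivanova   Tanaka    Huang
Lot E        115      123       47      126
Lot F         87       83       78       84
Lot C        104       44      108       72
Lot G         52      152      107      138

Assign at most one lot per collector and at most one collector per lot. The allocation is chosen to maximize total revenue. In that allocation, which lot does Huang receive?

Huang receives Lot E.

This is a one-to-one assignment (maximum-weight bipartite matching).
Optimal: Ghosh→Lot F ($87), Ivanova→Lot G ($152), Tanaka→Lot C ($108), Huang→Lot E ($126) — total 87+152+108+126 = $473.
Row-greedy (each collector in turn takes its best remaining lot) gives $459, worse by 14.
Next-best assignment: Ghosh→Lot C, Ivanova→Lot G, Tanaka→Lot F, Huang→Lot E = $460.
Huang's own top lot is Lot G ($138), but forcing Huang→Lot G and reassigning the rest optimally gives only $456 — worse by 17.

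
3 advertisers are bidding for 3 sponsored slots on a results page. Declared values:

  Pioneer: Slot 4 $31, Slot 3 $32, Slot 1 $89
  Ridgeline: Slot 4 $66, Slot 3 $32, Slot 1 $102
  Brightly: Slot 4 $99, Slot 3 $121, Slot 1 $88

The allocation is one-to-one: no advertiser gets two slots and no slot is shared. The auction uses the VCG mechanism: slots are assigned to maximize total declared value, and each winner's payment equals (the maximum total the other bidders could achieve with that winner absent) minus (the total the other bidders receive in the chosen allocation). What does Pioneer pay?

Efficient allocation: Pioneer→Slot 1 ($89), Ridgeline→Slot 4 ($66), Brightly→Slot 3 ($121); total welfare W = $276.
Pioneer receives Slot 1 at value $89, so the others get W − 89 = $187.
Without Pioneer: best allocation of the remaining 2 bidders over all 3 slots is Ridgeline→Slot 1 ($102), Brightly→Slot 3 ($121), total $223.
VCG payment = (others' best without Pioneer) − (others' welfare with Pioneer) = 223 − 187 = $36.

Pioneer pays $36.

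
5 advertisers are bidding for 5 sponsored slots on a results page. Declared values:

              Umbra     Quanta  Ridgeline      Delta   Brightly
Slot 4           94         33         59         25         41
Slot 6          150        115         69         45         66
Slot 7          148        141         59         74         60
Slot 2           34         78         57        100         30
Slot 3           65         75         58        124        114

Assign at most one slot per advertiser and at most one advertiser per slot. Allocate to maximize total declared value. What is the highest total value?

Optimal: Umbra→Slot 6 ($150), Quanta→Slot 7 ($141), Ridgeline→Slot 4 ($59), Delta→Slot 2 ($100), Brightly→Slot 3 ($114) — total 150+141+59+100+114 = $564.
Column-greedy (each slot in turn goes to its best remaining advertiser) gives $454, worse by 110.
Next-best assignment: Umbra→Slot 7, Quanta→Slot 6, Ridgeline→Slot 4, Delta→Slot 2, Brightly→Slot 3 = $536.
Swapping Delta↔Quanta (Delta→Slot 7 $74, Quanta→Slot 2 $78) loses 89.
No other one-to-one assignment exceeds $564.

Max total: $564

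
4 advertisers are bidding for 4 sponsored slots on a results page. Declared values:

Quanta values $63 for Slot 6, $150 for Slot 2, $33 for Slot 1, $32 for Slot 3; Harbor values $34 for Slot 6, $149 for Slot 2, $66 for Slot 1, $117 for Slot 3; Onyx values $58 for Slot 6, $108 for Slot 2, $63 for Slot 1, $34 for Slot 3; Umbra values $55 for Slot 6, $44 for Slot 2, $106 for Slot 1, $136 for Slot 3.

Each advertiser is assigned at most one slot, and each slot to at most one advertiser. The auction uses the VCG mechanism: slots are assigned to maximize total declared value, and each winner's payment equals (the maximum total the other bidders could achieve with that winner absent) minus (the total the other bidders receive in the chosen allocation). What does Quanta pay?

Efficient allocation: Quanta→Slot 2 ($150), Harbor→Slot 3 ($117), Onyx→Slot 6 ($58), Umbra→Slot 1 ($106); total welfare W = $431.
Quanta receives Slot 2 at value $150, so the others get W − 150 = $281.
Without Quanta: best allocation of the remaining 3 bidders over all 4 slots is Harbor→Slot 2 ($149), Onyx→Slot 1 ($63), Umbra→Slot 3 ($136), total $348.
VCG payment = (others' best without Quanta) − (others' welfare with Quanta) = 348 − 281 = $67.

Quanta pays $67.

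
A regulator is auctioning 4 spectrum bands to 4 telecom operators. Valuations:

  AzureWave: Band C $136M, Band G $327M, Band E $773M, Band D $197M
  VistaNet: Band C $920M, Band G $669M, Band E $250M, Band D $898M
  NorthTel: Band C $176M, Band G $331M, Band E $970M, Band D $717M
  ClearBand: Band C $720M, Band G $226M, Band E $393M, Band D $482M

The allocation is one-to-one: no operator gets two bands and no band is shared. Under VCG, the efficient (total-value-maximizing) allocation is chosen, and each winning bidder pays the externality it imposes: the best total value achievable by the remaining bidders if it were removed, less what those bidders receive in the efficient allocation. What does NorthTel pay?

NorthTel pays $446M.

Efficient allocation: AzureWave→Band G ($327M), VistaNet→Band D ($898M), NorthTel→Band E ($970M), ClearBand→Band C ($720M); total welfare W = $2915M.
NorthTel receives Band E at value $970M, so the others get W − 970 = $1945M.
Without NorthTel: best allocation of the remaining 3 bidders over all 4 bands is AzureWave→Band E ($773M), VistaNet→Band D ($898M), ClearBand→Band C ($720M), total $2391M.
VCG payment = (others' best without NorthTel) − (others' welfare with NorthTel) = 2391 − 1945 = $446M.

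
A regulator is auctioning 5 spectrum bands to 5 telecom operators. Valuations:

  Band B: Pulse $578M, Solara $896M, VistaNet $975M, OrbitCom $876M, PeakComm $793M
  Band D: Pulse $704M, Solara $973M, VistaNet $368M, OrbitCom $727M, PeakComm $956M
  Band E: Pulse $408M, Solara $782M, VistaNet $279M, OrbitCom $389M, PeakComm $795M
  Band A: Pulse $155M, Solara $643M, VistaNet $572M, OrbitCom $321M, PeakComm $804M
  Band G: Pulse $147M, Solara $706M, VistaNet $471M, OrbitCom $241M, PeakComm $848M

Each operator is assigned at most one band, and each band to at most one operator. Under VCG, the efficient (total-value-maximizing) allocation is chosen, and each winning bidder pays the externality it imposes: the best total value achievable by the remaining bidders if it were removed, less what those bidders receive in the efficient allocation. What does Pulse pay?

Pulse pays $254M.

Efficient allocation: Pulse→Band D ($704M), Solara→Band E ($782M), VistaNet→Band A ($572M), OrbitCom→Band B ($876M), PeakComm→Band G ($848M); total welfare W = $3782M.
Pulse receives Band D at value $704M, so the others get W − 704 = $3078M.
Without Pulse: best allocation of the remaining 4 bidders over all 5 bands is Solara→Band E ($782M), VistaNet→Band B ($975M), OrbitCom→Band D ($727M), PeakComm→Band G ($848M), total $3332M.
VCG payment = (others' best without Pulse) − (others' welfare with Pulse) = 3332 − 3078 = $254M.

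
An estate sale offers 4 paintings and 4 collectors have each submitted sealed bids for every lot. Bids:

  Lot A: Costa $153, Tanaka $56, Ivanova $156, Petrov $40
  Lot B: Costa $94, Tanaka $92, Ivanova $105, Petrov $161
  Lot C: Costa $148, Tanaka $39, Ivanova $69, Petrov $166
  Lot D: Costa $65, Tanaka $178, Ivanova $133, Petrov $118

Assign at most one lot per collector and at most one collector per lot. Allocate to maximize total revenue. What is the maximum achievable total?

Maximum total: $643

Optimal: Costa→Lot C ($148), Tanaka→Lot D ($178), Ivanova→Lot A ($156), Petrov→Lot B ($161) — total 148+178+156+161 = $643.
Row-greedy (each collector in turn takes its best remaining lot) gives $602, worse by 41.
No other one-to-one assignment exceeds $643.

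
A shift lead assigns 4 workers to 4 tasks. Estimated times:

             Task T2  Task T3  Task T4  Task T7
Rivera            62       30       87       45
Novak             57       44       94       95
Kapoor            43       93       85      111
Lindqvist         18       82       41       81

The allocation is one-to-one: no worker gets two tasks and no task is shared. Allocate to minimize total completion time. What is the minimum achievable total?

Minimum total: 173 min

This is the linear assignment problem.
Optimal: Rivera→Task T7 (45 min), Novak→Task T3 (44 min), Kapoor→Task T2 (43 min), Lindqvist→Task T4 (41 min) — total 45+44+43+41 = 173 min.
Column-greedy (each task in turn goes to its cheapest remaining worker) gives 228 min, worse by 55.
Next-best assignment: Rivera→Task T7, Novak→Task T3, Kapoor→Task T4, Lindqvist→Task T2 = 192 min.
Swapping Kapoor↔Rivera (Kapoor→Task T7 111 min, Rivera→Task T2 62 min) adds 85.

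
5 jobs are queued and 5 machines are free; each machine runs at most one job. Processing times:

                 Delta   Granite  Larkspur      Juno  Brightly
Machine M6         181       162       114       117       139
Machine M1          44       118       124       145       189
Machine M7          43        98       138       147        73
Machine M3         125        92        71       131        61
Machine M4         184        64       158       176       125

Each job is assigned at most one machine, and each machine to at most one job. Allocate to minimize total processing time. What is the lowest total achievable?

This is the linear assignment problem.
Optimal: Delta→Machine M1 (44 min), Granite→Machine M4 (64 min), Larkspur→Machine M3 (71 min), Juno→Machine M6 (117 min), Brightly→Machine M7 (73 min) — total 44+64+71+117+73 = 369 min.
Min-entry greedy (repeatedly take the single cheapest remaining cell) gives 427 min, worse by 58.

Minimum total: 369 min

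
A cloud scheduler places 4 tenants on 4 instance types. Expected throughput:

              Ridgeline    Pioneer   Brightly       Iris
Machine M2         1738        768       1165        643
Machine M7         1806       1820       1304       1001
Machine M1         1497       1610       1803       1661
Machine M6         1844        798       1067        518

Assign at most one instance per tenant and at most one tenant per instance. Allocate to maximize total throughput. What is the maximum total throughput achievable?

Maximum total: 6490 ops/s

Optimal: Ridgeline→Machine M6 (1844 ops/s), Pioneer→Machine M7 (1820 ops/s), Brightly→Machine M2 (1165 ops/s), Iris→Machine M1 (1661 ops/s) — total 1844+1820+1165+1661 = 6490 ops/s.
Column-greedy (each instance in turn goes to its best remaining tenant) gives 5879 ops/s, worse by 611.
Next-best assignment: Ridgeline→Machine M2, Pioneer→Machine M7, Brightly→Machine M6, Iris→Machine M1 = 6286 ops/s.
Swapping Brightly↔Ridgeline (Brightly→Machine M6 1067 ops/s, Ridgeline→Machine M2 1738 ops/s) loses 204.
Every other assignment is strictly worse.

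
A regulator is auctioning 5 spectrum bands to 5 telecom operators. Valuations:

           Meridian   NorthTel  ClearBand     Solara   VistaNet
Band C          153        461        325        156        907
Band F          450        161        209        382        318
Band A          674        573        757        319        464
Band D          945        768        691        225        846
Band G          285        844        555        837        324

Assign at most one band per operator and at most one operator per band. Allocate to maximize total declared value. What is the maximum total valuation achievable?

Treat this as an assignment problem: match each operator to one band.
Optimal: Meridian→Band D ($945M), NorthTel→Band G ($844M), ClearBand→Band A ($757M), Solara→Band F ($382M), VistaNet→Band C ($907M) — total 945+844+757+382+907 = $3835M.
Column-greedy (each band in turn goes to its best remaining operator) gives $3719M, worse by 116.
Next-best assignment: Meridian→Band F, NorthTel→Band D, ClearBand→Band A, Solara→Band G, VistaNet→Band C = $3719M.
Checked against all permutations: $3835M is optimal.

Max total: $3835M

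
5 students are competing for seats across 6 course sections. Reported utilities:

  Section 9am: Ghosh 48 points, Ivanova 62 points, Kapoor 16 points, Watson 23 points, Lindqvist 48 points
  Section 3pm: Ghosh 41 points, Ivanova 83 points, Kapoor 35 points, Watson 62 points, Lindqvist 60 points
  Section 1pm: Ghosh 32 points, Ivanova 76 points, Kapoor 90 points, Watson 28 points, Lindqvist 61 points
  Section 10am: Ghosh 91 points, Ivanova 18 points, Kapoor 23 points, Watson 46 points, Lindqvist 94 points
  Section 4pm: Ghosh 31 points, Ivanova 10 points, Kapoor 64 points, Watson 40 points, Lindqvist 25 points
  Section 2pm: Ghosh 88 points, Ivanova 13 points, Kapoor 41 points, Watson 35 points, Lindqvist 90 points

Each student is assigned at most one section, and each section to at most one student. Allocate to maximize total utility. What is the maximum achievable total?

Max total: 396 points

Optimal: Ghosh→Section 2pm (88 points), Ivanova→Section 9am (62 points), Kapoor→Section 1pm (90 points), Watson→Section 3pm (62 points), Lindqvist→Section 10am (94 points) — total 88+62+90+62+94 = 396 points.
Row-greedy (each student in turn takes its best remaining section) gives 394 points, worse by 2.
Next-best assignment: Ghosh→Section 10am, Ivanova→Section 9am, Kapoor→Section 1pm, Watson→Section 3pm, Lindqvist→Section 2pm = 395 points.
Swapping Ivanova↔Watson (Ivanova→Section 3pm 83 points, Watson→Section 9am 23 points) loses 18.
No other one-to-one assignment exceeds 396 points.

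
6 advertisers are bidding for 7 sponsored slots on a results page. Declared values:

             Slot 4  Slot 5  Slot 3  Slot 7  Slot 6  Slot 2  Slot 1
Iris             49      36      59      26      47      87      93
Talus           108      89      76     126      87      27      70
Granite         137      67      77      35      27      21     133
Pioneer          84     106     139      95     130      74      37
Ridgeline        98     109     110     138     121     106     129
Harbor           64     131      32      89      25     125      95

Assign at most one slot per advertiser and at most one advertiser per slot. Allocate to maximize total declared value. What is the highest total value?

This is a one-to-one assignment (maximum-weight bipartite matching).
Optimal: Iris→Slot 2 ($87), Talus→Slot 7 ($126), Granite→Slot 4 ($137), Pioneer→Slot 3 ($139), Ridgeline→Slot 1 ($129), Harbor→Slot 5 ($131) — total 87+126+137+139+129+131 = $749.
Column-greedy (each slot in turn goes to its best remaining advertiser) gives $719, worse by 30.
Next-best assignment: Iris→Slot 1, Talus→Slot 7, Granite→Slot 4, Pioneer→Slot 3, Ridgeline→Slot 6, Harbor→Slot 5 = $747.
Swapping Granite↔Talus (Granite→Slot 7 $35, Talus→Slot 4 $108) loses 120.

Maximum total: $749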